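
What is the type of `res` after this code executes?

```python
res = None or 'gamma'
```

'or' with None returns the other value ('gamma', str)

str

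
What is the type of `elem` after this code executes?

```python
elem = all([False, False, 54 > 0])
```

all() returns bool

bool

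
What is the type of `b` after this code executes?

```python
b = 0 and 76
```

'and' returns the first falsy value (0, which is int)

int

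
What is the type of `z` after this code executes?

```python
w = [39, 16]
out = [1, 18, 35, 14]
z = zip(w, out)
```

zip() returns a zip iterator object

zip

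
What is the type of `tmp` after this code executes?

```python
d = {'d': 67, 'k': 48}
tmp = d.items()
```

dict.items() returns a dict_items view

dict_items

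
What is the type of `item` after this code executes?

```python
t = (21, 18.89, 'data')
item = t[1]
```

Index 1 of tuple is 18.89 which is float

float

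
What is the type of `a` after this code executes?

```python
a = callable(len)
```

callable() returns bool

bool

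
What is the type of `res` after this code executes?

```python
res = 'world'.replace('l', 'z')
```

str.replace() returns str

str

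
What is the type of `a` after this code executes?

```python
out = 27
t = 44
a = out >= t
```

Comparison operators return bool

bool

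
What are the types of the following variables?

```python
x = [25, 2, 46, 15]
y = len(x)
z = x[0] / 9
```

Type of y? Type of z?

len() returns int; int / int returns float

int, float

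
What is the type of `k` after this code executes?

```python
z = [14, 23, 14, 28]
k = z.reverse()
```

list.reverse() returns None

NoneType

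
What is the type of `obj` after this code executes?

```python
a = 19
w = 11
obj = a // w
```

int // int returns int (19 // 11 = 1)

int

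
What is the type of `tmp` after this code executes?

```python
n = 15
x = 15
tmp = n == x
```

Equality comparison returns bool

bool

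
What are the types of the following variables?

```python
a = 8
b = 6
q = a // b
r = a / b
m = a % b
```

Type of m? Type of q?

int % int returns int; int // int returns int

int, int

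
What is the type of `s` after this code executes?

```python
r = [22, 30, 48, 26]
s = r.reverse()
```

list.reverse() returns None

NoneType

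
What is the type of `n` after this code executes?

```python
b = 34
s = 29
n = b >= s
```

Comparison operators return bool

bool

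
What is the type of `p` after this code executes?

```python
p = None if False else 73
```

Ternary: condition is False, else branch (73) taken → int

int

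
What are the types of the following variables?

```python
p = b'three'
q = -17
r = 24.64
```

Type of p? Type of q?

p is bytes; q is int

bytes, int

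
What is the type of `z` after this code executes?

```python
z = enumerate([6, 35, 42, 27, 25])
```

enumerate() returns an enumerate iterator object

enumerate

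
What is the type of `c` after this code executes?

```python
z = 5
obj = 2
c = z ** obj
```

int ** positive int returns int (5 ** 2 = 25)

int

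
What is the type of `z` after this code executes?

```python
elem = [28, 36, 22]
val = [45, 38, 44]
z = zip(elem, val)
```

zip() returns a zip iterator object

zip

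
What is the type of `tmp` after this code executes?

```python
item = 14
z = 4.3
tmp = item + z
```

int + float returns float (14 + 4.3 = 18.3)

float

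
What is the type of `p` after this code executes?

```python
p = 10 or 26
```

'or' returns the first truthy value (10, which is int)

int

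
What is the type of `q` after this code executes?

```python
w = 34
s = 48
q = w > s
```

Comparison operators return bool

bool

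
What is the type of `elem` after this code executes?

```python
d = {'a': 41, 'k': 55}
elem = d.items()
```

dict.items() returns a dict_items view

dict_items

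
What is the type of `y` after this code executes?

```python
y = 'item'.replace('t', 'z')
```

str.replace() returns str

str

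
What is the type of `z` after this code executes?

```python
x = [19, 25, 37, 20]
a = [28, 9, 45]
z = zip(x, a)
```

zip() returns a zip iterator object

zip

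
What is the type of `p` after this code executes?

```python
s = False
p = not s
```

'not' always returns bool

bool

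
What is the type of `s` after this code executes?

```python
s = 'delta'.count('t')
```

str.count() returns int

int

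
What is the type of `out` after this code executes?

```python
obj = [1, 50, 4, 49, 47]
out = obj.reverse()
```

list.reverse() returns None

NoneType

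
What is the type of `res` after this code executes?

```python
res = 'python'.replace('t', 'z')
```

str.replace() returns str

str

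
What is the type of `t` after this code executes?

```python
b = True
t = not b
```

'not' always returns bool

bool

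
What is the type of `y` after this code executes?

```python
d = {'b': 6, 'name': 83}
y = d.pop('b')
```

dict.pop() returns the value (int)

int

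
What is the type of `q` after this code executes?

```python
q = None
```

None has type NoneType

NoneType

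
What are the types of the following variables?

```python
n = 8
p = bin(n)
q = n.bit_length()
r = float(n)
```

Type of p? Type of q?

bin() returns str; int.bit_length() returns int

str, int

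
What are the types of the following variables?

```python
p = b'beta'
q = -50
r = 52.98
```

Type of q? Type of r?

q is int; r is float

int, float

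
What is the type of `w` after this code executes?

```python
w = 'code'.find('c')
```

str.find() returns int (index, or -1)

int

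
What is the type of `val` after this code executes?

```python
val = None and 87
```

'and' returns first falsy value (None)

NoneType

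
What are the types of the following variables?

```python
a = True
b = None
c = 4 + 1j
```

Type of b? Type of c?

b is NoneType; c is complex

NoneType, complex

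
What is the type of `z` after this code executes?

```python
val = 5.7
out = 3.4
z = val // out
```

float // float returns float (floor division preserves float type)

float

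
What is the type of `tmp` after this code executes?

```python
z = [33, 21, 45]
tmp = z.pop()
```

list.pop() returns the popped element (int here)

int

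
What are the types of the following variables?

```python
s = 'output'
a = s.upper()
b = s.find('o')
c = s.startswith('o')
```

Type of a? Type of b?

str.upper() returns str; str.find() returns int

str, int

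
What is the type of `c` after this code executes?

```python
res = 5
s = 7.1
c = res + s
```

int + float returns float (5 + 7.1 = 12.1)

float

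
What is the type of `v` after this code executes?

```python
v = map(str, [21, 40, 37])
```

map() returns a map iterator object

map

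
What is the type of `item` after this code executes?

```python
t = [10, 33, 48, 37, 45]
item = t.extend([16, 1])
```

list.extend() returns None

NoneType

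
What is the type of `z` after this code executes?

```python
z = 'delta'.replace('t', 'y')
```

str.replace() returns str

str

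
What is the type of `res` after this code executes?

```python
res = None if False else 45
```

Ternary: condition is False, else branch (45) taken → int

int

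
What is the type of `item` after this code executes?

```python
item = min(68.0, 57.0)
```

min() of floats returns float

float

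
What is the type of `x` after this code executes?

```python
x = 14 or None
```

'or' returns first truthy value (14, int)

int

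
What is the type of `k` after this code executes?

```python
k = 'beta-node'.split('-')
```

str.split() returns list

list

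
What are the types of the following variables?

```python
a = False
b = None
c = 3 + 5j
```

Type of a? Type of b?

a is bool; b is NoneType

bool, NoneType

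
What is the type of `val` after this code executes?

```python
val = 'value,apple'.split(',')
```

str.split() returns list

list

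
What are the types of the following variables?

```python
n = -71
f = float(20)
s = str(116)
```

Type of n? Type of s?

n is int; s is str

int, str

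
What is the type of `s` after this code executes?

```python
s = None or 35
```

'or' with None returns the other value (35, int)

int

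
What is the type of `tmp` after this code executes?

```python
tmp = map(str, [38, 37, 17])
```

map() returns a map iterator object

map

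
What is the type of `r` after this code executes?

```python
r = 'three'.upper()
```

str.upper() returns str

str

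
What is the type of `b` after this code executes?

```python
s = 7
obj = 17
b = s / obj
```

int / int always returns float in Python 3 (7 / 17 = 0.411765)

float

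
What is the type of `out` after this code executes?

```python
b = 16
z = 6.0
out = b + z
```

int + float returns float (16 + 6.0 = 22.0)

float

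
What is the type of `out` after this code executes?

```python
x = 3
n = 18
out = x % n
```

int % int returns int (3 % 18 = 3)

int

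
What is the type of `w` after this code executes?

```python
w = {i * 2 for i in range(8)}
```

A set comprehension {expr for x in iterable} produces a set

set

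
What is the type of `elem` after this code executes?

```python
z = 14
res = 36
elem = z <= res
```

Comparison operators return bool

bool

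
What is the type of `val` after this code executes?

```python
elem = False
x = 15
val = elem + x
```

bool + int returns int (False is 0, so 0 + 15 = 15)

int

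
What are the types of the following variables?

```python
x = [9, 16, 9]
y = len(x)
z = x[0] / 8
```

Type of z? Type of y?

int / int returns float; len() returns int

float, int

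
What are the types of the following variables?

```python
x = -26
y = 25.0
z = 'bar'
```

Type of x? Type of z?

x is int; z is str

int, str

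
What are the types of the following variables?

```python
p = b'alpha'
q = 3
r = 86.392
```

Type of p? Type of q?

p is bytes; q is int

bytes, int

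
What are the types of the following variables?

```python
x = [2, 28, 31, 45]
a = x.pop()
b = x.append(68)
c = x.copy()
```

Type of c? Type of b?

list.copy() returns list; list.append() returns None

list, NoneType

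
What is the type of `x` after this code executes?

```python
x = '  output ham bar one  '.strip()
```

str.strip() returns str

str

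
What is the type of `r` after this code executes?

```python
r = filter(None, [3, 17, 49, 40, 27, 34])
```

filter() returns a filter iterator object

filter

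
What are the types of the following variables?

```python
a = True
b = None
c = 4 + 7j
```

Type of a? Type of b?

a is bool; b is NoneType

bool, NoneType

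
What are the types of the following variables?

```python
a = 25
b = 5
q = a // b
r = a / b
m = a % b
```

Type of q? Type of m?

int // int returns int; int % int returns int

int, int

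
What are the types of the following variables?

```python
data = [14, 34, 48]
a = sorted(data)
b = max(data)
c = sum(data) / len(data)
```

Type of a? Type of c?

sorted() returns list; int / int returns float

list, float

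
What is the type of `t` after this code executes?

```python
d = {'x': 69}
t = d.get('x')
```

dict.get() returns the value (int) when key is found

int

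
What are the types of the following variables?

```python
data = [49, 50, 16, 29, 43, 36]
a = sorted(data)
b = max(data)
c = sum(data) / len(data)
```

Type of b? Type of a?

max of ints returns int; sorted() returns list

int, list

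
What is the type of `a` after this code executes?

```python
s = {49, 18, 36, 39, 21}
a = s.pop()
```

Popping from a set of ints returns int

int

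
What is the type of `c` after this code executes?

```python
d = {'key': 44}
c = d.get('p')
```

dict.get() returns None when key 'p' is not found and no default given

NoneType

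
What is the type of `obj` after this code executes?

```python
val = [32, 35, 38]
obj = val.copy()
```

list.copy() returns list

list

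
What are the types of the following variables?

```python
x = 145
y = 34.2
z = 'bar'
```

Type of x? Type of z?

x is int; z is str

int, str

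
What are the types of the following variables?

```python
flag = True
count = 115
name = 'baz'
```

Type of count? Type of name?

count is int; name is str

int, str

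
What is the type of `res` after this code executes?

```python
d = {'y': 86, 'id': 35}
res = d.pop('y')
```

dict.pop() returns the value (int)

int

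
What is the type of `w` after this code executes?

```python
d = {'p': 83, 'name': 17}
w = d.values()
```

.values() returns a dict_values view object

dict_values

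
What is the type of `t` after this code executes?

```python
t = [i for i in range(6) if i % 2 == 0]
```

A list comprehension [...] produces a list

list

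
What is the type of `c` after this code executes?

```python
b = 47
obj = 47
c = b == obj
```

Equality comparison returns bool

bool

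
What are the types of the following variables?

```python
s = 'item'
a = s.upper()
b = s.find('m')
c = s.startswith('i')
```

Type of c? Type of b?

str.startswith() returns bool; str.find() returns int

bool, int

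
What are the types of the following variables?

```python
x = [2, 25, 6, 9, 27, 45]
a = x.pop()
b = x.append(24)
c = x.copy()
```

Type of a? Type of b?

list.pop() returns the element (int); list.append() returns None

int, NoneType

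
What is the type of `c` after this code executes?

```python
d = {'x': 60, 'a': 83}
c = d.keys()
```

.keys() returns a dict_keys view object

dict_keys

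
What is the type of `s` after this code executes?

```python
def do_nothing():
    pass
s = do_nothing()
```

A function with no return statement returns None

NoneType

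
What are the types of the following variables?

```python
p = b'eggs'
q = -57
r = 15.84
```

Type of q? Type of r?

q is int; r is float

int, float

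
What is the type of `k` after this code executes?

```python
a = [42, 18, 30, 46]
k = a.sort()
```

list.sort() returns None (sorts in place)

NoneType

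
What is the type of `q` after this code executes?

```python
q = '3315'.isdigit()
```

str.isdigit() returns bool

bool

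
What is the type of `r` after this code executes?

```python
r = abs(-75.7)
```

abs() of float returns float

float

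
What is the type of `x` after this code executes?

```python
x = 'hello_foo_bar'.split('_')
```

str.split() returns list

list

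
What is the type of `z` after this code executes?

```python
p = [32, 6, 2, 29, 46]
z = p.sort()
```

list.sort() returns None (sorts in place)

NoneType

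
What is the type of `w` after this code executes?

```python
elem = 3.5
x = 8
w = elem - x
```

float - int returns float (3.5 - 8 = -4.5)

float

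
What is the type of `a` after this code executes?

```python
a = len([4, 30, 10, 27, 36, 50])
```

len() always returns int

int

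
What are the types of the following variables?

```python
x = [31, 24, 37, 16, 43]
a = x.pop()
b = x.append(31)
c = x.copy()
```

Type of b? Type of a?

list.append() returns None; list.pop() returns the element (int)

NoneType, int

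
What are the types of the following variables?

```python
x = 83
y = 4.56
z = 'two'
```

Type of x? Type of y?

x is int; y is float

int, float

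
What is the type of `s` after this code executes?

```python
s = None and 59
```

'and' returns first falsy value (None)

NoneType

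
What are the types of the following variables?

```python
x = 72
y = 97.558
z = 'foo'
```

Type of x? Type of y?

x is int; y is float

int, float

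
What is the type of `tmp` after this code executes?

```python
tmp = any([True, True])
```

any() returns bool

bool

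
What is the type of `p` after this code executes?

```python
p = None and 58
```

'and' returns first falsy value (None)

NoneType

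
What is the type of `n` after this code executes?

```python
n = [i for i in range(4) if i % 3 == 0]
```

A list comprehension [...] produces a list

list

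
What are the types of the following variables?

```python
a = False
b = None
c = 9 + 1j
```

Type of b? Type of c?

b is NoneType; c is complex

NoneType, complex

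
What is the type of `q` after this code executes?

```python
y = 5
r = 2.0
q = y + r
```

int + float returns float (5 + 2.0 = 7.0)

float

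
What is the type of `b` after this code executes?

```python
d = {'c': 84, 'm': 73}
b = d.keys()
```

.keys() returns a dict_keys view object

dict_keys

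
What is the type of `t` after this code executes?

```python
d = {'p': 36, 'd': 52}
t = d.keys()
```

.keys() returns a dict_keys view object

dict_keys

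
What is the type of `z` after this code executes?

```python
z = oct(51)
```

oct() returns str representation

str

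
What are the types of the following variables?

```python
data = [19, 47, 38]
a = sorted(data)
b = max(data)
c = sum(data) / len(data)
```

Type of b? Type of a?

max of ints returns int; sorted() returns list

int, list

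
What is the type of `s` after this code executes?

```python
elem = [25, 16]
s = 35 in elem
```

'in' operator returns bool

bool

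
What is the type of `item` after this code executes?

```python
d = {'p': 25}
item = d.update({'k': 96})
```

dict.update() returns None

NoneType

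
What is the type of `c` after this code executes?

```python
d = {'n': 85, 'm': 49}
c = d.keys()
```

.keys() returns a dict_keys view object

dict_keys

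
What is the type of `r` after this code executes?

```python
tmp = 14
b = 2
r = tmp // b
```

int // int returns int (14 // 2 = 7)

int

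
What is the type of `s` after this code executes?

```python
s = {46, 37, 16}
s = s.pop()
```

Popping from a set of ints returns int

int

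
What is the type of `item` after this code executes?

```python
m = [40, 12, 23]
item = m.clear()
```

list.clear() returns None

NoneType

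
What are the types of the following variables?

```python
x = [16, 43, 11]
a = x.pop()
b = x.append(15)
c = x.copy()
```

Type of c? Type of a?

list.copy() returns list; list.pop() returns the element (int)

list, int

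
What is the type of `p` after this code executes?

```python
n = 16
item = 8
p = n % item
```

int % int returns int (16 % 8 = 0)

int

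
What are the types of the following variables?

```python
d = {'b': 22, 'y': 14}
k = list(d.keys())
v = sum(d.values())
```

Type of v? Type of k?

sum of int values returns int; list(...) returns list

int, list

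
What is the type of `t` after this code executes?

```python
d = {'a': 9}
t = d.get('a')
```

dict.get() returns the value (int) when key is found

int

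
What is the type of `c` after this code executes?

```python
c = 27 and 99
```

'and' returns the last value when all truthy (99, which is int)

int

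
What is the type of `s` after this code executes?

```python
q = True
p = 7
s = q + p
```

bool + int returns int (True is 1, so 1 + 7 = 8)

int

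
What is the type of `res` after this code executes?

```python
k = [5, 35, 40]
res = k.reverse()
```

list.reverse() returns None

NoneType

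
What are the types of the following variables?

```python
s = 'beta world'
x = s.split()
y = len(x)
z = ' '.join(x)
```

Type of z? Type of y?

str.join() returns str; len() returns int

str, int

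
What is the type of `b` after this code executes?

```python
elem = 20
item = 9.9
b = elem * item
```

int * float returns float (20 * 9.9 = 198.0)

float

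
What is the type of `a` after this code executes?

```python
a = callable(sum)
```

callable() returns bool

bool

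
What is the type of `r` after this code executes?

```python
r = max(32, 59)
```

max() of ints returns int

int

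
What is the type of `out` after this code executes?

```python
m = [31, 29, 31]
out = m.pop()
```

list.pop() returns the popped element (int here)

int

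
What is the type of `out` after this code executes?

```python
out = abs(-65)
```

abs() of int returns int

int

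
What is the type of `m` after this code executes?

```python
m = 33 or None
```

'or' returns first truthy value (33, int)

int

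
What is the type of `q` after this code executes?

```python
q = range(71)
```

range() returns a range object

range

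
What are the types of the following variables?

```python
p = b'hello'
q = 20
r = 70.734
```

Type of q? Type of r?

q is int; r is float

int, float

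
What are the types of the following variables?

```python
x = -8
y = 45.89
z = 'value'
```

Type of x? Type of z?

x is int; z is str

int, str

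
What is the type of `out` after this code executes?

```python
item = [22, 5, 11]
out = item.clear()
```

list.clear() returns None

NoneType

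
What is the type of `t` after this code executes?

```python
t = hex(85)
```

hex() returns str representation

str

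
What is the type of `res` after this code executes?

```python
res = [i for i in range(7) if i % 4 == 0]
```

A list comprehension [...] produces a list

list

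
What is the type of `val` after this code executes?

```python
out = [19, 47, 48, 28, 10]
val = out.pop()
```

list.pop() returns the popped element (int here)

int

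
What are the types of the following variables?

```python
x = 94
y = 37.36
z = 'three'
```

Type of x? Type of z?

x is int; z is str

int, str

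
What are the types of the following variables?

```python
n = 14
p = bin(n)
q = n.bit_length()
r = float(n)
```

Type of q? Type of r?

int.bit_length() returns int; float() returns float

int, float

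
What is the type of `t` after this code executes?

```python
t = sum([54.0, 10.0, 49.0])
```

sum() of floats returns float

float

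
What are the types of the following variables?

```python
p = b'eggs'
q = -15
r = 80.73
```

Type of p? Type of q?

p is bytes; q is int

bytes, int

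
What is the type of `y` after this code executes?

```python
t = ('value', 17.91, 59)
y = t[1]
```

Index 1 of tuple is 17.91 which is float

float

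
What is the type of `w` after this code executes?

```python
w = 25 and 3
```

'and' returns the last value when all truthy (3, which is int)

int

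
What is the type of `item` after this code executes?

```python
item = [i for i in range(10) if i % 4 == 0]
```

A list comprehension [...] produces a list

list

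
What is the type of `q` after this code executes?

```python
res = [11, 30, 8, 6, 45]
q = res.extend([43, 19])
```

list.extend() returns None

NoneType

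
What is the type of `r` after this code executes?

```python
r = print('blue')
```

print() returns None

NoneType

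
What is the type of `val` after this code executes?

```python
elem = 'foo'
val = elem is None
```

'is' comparison returns bool

bool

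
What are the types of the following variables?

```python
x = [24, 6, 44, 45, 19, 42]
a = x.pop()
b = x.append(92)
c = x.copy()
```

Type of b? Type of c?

list.append() returns None; list.copy() returns list

NoneType, list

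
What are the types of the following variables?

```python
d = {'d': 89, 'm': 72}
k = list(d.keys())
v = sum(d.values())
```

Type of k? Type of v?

list(...) returns list; sum of int values returns int

list, int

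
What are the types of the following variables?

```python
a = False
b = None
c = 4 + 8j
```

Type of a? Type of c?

a is bool; c is complex

bool, complex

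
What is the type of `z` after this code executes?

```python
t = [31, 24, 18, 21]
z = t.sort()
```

list.sort() returns None (sorts in place)

NoneType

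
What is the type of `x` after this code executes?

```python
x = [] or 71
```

'or' returns first truthy value (71, which is int)

int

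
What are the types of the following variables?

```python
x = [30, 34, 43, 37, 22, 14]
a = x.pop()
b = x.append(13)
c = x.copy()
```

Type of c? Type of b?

list.copy() returns list; list.append() returns None

list, NoneType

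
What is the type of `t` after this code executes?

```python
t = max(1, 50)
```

max() of ints returns int

int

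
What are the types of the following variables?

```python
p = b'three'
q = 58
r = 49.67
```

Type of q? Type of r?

q is int; r is float

int, float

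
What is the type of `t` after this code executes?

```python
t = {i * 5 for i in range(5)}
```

A set comprehension {expr for x in iterable} produces a set

set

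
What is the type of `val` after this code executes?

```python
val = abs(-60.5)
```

abs() of float returns float

float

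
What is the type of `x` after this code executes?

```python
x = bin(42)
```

bin() returns str representation

str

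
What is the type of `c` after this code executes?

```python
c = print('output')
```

print() returns None

NoneType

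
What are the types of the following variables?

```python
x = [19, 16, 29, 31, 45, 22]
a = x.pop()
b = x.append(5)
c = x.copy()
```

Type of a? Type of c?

list.pop() returns the element (int); list.copy() returns list

int, list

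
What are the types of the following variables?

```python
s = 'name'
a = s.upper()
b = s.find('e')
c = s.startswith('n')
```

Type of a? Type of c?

str.upper() returns str; str.startswith() returns bool

str, bool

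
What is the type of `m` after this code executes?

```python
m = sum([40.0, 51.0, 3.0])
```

sum() of floats returns float

float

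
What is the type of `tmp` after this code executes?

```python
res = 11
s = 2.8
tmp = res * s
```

int * float returns float (11 * 2.8 = 30.8)

float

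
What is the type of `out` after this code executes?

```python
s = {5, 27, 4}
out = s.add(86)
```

set.add() returns None (mutates in place)

NoneType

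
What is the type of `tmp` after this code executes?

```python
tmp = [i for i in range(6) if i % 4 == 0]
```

A list comprehension [...] produces a list

list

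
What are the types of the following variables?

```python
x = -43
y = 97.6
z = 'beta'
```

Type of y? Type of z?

y is float; z is str

float, str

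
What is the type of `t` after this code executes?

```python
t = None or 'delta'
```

'or' with None returns the other value ('delta', str)

str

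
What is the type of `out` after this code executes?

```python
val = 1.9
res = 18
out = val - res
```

float - int returns float (1.9 - 18 = -16.1)

float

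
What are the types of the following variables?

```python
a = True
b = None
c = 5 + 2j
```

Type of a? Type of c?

a is bool; c is complex

bool, complex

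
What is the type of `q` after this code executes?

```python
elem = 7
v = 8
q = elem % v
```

int % int returns int (7 % 8 = 7)

int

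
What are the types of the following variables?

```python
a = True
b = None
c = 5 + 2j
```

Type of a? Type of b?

a is bool; b is NoneType

bool, NoneType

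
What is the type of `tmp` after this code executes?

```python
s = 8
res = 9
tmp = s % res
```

int % int returns int (8 % 9 = 8)

int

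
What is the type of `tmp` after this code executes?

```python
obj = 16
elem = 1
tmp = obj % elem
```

int % int returns int (16 % 1 = 0)

int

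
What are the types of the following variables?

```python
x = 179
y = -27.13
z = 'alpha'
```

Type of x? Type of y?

x is int; y is float

int, float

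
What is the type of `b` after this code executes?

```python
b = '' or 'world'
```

'or' returns first truthy value ('world', which is str)

str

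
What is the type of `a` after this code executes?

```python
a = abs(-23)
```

abs() of int returns int

int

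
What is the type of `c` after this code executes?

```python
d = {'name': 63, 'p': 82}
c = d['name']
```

Accessing dict[str, int] with key 'name' returns int value 63

int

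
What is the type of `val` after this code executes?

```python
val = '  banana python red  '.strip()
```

str.strip() returns str

str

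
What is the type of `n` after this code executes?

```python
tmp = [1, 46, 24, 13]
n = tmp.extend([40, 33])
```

list.extend() returns None

NoneType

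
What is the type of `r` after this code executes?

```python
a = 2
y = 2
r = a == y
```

Equality comparison returns bool

bool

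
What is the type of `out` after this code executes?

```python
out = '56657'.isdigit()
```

str.isdigit() returns bool

bool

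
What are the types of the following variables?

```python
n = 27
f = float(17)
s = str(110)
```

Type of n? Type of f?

n is int; f is float

int, float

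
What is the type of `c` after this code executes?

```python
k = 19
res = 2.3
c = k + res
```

int + float returns float (19 + 2.3 = 21.3)

float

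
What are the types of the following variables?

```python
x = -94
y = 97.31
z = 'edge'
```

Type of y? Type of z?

y is float; z is str

float, str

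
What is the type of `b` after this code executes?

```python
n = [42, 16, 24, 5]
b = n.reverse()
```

list.reverse() returns None

NoneType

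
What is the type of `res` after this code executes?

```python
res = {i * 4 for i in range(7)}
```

A set comprehension {expr for x in iterable} produces a set

set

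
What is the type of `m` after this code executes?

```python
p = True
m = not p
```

'not' always returns bool

bool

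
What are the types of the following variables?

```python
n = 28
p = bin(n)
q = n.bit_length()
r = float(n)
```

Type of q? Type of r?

int.bit_length() returns int; float() returns float

int, float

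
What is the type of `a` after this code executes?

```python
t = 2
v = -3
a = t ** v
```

int ** negative int returns float

float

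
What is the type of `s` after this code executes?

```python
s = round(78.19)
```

round() with no ndigits arg returns int

int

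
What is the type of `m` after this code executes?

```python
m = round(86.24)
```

round() with no ndigits arg returns int

int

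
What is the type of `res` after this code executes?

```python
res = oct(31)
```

oct() returns str representation

str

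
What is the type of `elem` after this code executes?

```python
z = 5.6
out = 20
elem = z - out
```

float - int returns float (5.6 - 20 = -14.4)

float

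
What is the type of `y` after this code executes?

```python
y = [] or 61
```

'or' returns first truthy value (61, which is int)

int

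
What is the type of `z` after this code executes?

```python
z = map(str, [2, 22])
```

map() returns a map iterator object

map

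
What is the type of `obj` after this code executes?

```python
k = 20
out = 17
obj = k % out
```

int % int returns int (20 % 17 = 3)

int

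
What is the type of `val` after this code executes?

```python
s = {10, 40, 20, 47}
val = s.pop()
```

Popping from a set of ints returns int

int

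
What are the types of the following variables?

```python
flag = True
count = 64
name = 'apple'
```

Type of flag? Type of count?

flag is bool; count is int

bool, int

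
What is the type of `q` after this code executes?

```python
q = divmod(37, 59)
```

divmod() returns a tuple (quotient, remainder)

tuple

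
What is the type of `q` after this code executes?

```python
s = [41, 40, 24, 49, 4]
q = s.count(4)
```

list.count() returns int

int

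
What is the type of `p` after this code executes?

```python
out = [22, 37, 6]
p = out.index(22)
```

list.index() returns int

int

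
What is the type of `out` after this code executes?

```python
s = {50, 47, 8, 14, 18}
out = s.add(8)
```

set.add() returns None (mutates in place)

NoneType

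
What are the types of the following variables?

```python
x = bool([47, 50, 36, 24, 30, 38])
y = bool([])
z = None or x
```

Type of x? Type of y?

bool() returns bool; bool() returns bool

bool, bool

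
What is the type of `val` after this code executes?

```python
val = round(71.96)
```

round() with no ndigits arg returns int

int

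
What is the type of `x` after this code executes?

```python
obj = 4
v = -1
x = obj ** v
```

int ** negative int returns float

float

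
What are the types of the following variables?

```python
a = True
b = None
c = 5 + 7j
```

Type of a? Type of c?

a is bool; c is complex

bool, complex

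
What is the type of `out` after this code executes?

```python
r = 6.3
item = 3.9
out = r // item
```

float // float returns float (floor division preserves float type)

float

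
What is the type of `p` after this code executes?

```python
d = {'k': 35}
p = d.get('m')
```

dict.get() returns None when key 'm' is not found and no default given

NoneType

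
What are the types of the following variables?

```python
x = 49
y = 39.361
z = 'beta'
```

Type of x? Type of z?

x is int; z is str

int, str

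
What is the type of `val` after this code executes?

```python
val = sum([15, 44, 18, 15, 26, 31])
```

sum() of ints returns int

int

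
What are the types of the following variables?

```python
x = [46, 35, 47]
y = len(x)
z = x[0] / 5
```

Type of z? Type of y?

int / int returns float; len() returns int

float, int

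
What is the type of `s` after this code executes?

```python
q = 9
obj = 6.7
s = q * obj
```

int * float returns float (9 * 6.7 = 60.3)

float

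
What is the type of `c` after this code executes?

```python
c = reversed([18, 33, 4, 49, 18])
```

reversed() on a list returns a list_reverseiterator

list_reverseiterator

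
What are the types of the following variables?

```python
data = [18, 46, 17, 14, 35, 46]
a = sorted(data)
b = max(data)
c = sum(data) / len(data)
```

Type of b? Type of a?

max of ints returns int; sorted() returns list

int, list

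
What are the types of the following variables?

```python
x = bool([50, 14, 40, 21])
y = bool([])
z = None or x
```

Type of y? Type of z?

bool() returns bool; None or <bool> returns the bool

bool, bool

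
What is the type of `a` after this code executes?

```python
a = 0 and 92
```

'and' returns the first falsy value (0, which is int)

int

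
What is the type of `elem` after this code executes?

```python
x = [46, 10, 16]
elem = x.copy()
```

list.copy() returns list

list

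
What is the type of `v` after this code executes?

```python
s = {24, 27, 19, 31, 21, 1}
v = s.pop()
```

Popping from a set of ints returns int

int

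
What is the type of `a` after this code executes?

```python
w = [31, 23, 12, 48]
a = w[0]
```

Indexing a list of ints returns int (w[0] = 31)

int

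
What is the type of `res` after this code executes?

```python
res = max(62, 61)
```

max() of ints returns int

int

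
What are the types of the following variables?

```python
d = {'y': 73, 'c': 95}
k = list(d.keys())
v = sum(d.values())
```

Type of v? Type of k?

sum of int values returns int; list(...) returns list

int, list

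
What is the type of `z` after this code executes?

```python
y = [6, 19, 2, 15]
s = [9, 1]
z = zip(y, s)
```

zip() returns a zip iterator object

zip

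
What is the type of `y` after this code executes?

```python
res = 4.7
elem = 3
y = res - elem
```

float - int returns float (4.7 - 3 = 1.7)

float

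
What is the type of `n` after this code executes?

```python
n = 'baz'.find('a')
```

str.find() returns int (index, or -1)

int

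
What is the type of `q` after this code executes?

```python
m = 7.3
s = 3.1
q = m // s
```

float // float returns float (floor division preserves float type)

float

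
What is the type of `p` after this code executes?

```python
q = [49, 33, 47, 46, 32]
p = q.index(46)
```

list.index() returns int

int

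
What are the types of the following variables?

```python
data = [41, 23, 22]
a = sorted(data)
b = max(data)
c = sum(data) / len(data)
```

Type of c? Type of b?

int / int returns float; max of ints returns int

float, int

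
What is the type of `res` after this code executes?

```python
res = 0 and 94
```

'and' returns the first falsy value (0, which is int)

int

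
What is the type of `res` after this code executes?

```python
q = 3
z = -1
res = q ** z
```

int ** negative int returns float

float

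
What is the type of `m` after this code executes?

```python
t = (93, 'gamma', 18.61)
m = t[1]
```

Index 1 of tuple is 'gamma' which is str

str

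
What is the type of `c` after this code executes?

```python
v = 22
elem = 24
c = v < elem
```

Comparison operators return bool

bool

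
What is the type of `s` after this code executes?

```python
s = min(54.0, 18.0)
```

min() of floats returns float

float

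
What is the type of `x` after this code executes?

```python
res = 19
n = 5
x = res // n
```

int // int returns int (19 // 5 = 3)

int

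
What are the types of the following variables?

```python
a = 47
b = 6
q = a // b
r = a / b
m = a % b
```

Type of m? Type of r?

int % int returns int; int / int returns float

int, float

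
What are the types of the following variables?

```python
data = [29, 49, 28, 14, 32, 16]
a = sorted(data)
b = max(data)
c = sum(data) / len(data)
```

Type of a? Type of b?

sorted() returns list; max of ints returns int

list, int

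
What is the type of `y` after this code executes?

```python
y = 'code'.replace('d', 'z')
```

str.replace() returns str

str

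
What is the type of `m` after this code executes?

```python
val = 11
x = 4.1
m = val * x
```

int * float returns float (11 * 4.1 = 45.1)

float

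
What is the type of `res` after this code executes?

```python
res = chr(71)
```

chr() returns str (single character)

str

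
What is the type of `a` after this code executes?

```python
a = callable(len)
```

callable() returns bool

bool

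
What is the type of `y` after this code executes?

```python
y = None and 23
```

'and' returns first falsy value (None)

NoneType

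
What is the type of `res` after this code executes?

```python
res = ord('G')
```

ord() returns int (Unicode code point)

int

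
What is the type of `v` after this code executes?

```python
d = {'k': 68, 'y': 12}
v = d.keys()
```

.keys() returns a dict_keys view object

dict_keys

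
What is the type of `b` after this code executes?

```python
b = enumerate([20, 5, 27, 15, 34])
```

enumerate() returns an enumerate iterator object

enumerate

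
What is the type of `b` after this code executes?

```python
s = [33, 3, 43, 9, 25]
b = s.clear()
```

list.clear() returns None

NoneType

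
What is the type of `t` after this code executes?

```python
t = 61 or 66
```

'or' returns the first truthy value (61, which is int)

int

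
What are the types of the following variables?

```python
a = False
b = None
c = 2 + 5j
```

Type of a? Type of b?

a is bool; b is NoneType

bool, NoneType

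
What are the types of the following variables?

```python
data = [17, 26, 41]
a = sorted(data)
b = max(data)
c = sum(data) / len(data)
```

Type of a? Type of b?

sorted() returns list; max of ints returns int

list, int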